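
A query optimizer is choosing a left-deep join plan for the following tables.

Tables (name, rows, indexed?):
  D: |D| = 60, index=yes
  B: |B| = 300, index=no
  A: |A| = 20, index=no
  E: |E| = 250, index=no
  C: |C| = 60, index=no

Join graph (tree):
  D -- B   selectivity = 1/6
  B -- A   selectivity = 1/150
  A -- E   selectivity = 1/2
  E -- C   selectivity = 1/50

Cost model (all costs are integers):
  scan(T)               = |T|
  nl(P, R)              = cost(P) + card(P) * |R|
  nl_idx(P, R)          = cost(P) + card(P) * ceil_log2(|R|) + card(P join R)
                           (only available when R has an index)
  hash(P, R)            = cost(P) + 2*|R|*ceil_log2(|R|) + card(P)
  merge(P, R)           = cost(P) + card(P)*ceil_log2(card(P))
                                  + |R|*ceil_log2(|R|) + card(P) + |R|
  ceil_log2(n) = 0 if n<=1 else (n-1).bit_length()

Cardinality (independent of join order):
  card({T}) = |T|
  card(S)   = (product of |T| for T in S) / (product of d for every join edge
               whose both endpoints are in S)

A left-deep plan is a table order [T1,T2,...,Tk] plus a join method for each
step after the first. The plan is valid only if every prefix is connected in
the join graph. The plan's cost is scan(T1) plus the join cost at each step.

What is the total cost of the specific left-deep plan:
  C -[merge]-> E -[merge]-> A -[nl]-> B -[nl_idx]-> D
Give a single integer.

step 1: scan C: cost=60, card=60
step 2: join E via merge
    card(P join E) = 60*250/(50) = 300
    cost = 60 + 60*6 + 250*8 + 60 + 250 = 2730
step 3: join A via merge
    card(P join A) = 300*20/(2) = 3000
    cost = 2730 + 300*9 + 20*5 + 300 + 20 = 5850
step 4: join B via nl
    card(P join B) = 3000*300/(150) = 6000
    cost = 5850 + 3000*300 = 905850
step 5: join D via nl_idx
    card(P join D) = 6000*60/(6) = 60000
    cost = 905850 + 6000*6 + 60000 = 1001850

1001850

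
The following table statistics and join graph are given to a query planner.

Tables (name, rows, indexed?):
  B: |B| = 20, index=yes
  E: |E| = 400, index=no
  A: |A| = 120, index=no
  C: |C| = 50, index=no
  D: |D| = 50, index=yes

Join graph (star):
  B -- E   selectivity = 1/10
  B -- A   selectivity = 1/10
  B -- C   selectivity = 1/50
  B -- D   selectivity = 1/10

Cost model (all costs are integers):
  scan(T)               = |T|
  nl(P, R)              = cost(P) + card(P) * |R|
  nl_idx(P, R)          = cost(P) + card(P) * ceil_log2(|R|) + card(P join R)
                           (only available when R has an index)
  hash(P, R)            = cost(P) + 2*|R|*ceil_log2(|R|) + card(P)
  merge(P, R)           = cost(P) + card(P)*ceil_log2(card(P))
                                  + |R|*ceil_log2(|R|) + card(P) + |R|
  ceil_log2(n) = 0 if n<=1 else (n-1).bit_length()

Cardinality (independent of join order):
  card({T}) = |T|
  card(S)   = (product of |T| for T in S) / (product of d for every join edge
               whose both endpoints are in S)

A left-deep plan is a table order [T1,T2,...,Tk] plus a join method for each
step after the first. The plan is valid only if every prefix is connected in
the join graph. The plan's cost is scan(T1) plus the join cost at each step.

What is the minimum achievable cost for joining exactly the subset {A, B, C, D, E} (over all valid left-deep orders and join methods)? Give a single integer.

Selinger DP over subsets of {A,B,C,D,E}:
  {B}: scan cost=20, card=20
  {E}: scan cost=400, card=400
  {A}: scan cost=120, card=120
  {C}: scan cost=50, card=50
  {D}: scan cost=50, card=50
  {BE}: card=800; try (B,hash)→1000, (B,nl_idx)→3200, (E,merge)→4140, (B,merge)→4520, (E,hash)→7240, (E,nl)→8020 …(+1); best=1000 via (B,hash)
  {AB}: card=240; try (B,hash)→440, (B,nl_idx)→960, (A,merge)→1100, (B,merge)→1200, (A,hash)→1720, (A,nl)→2420 …(+1); best=440 via (B,hash)
  {BC}: card=20; try (B,hash)→300, (B,nl_idx)→320, (C,merge)→490, (B,merge)→520, (C,hash)→640, (C,nl)→1020 …(+1); best=300 via (B,hash)
  {BD}: card=100; try (D,nl_idx)→240, (B,hash)→300, (B,nl_idx)→400, (D,merge)→490, (B,merge)→520, (D,hash)→640 …(+2); best=240 via (D,nl_idx)
  {ABE}: card=9600; try (A,hash)→3480, (E,merge)→6600, (E,hash)→7880, (A,merge)→10760, (E,nl)→96440, (A,nl)→97000; best=3480 via (A,hash)
  {BCE}: card=800; try (C,hash)→2400, (E,merge)→4420, (E,hash)→7520, (E,nl)→8300, (C,merge)→10150, (C,nl)→41000; best=2400 via (C,hash)
  {BDE}: card=4000; try (D,hash)→2400, (E,merge)→5040, (E,hash)→7540, (D,nl_idx)→9800, (D,merge)→10150, (E,nl)→40240 …(+1); best=2400 via (D,hash)
  {ABC}: card=240; try (C,hash)→1280, (A,merge)→1380, (A,hash)→2000, (A,nl)→2700, (C,merge)→2950, (C,nl)→12440; best=1280 via (C,hash)
  {ABD}: card=1200; try (D,hash)→1280, (A,merge)→2000, (A,hash)→2020, (D,merge)→2950, (D,nl_idx)→3080, (A,nl)→12240 …(+1); best=1280 via (D,hash)
  {BCD}: card=100; try (D,nl_idx)→520, (D,merge)→770, (D,hash)→920, (C,hash)→940, (D,nl)→1300, (C,merge)→1390 …(+1); best=520 via (D,nl_idx)
  {ABCE}: card=9600; try (A,hash)→4880, (E,merge)→7440, (E,hash)→8720, (A,merge)→12160, (C,hash)→13680, (E,nl)→97280 …(+3); best=4880 via (A,hash)
  {ABDE}: card=48000; try (A,hash)→8080, (E,hash)→9680, (D,hash)→13680, (E,merge)→19680, (A,merge)→55360, (D,nl_idx)→109080 …(+4); best=8080 via (A,hash)
  {BCDE}: card=4000; try (D,hash)→3800, (E,merge)→5320, (C,hash)→7000, (E,hash)→7820, (D,nl_idx)→11200, (D,merge)→11550 …(+4); best=3800 via (D,hash)
  {ABCD}: card=1200; try (D,hash)→2120, (A,merge)→2280, (A,hash)→2300, (C,hash)→3080, (D,merge)→3790, (D,nl_idx)→3920 …(+4); best=2120 via (D,hash)
  {ABCDE}: card=48000; try (A,hash)→9480, (E,hash)→10520, (D,hash)→15080, (E,merge)→20520, (C,hash)→56680, (A,merge)→56760 …(+7); best=9480 via (A,hash)

9480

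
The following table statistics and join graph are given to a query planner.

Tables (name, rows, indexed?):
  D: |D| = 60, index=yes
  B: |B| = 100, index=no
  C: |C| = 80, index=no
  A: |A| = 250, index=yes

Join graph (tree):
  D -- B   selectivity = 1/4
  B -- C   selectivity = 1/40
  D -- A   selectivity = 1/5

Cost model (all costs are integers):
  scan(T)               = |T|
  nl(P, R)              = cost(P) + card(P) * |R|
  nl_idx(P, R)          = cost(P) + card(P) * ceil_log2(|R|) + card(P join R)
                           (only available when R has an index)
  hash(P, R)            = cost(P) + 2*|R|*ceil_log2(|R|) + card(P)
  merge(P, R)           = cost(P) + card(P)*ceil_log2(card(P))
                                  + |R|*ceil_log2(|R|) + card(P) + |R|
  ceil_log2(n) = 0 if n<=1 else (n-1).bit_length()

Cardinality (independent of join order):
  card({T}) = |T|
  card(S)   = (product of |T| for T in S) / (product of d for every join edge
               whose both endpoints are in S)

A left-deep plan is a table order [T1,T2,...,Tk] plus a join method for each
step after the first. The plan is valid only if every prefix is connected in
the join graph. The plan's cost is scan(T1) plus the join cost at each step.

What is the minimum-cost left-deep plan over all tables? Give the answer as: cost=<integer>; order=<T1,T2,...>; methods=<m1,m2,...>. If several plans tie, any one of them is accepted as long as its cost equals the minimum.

Selinger DP (subsets sized 1..n):
  {D}: scan cost=60, card=60
  {B}: scan cost=100, card=100
  {C}: scan cost=80, card=80
  {A}: scan cost=250, card=250
  {BD}: card=1500; try (D,hash)→920, (B,merge)→1280, (D,merge)→1320, (B,hash)→1520, (D,nl_idx)→2200, (B,nl)→6060 …(+1); best=920 via (D,hash)
  {AD}: card=3000; try (D,hash)→1220, (A,merge)→2730, (D,merge)→2920, (A,nl_idx)→3540, (A,hash)→4120, (D,nl_idx)→4750 …(+2); best=1220 via (D,hash)
  {BC}: card=200; try (C,hash)→1320, (B,merge)→1520, (C,merge)→1540, (B,hash)→1560, (B,nl)→8080, (C,nl)→8100; best=1320 via (C,hash)
  {BCD}: card=3000; try (D,hash)→2240, (D,merge)→3540, (C,hash)→3540, (D,nl_idx)→5520, (D,nl)→13320, (C,merge)→19560 …(+1); best=2240 via (D,hash)
  {ABD}: card=75000; try (B,hash)→5620, (A,hash)→6420, (A,merge)→21170, (B,merge)→41020, (A,nl_idx)→87920, (B,nl)→301220 …(+1); best=5620 via (B,hash)
  {ABCD}: card=150000; try (A,hash)→9240, (A,merge)→43490, (C,hash)→81740, (A,nl_idx)→176240, (A,nl)→752240, (C,merge)→1356260 …(+1); best=9240 via (A,hash)

cost=9240; order=B,C,D,A; methods=hash,hash,hash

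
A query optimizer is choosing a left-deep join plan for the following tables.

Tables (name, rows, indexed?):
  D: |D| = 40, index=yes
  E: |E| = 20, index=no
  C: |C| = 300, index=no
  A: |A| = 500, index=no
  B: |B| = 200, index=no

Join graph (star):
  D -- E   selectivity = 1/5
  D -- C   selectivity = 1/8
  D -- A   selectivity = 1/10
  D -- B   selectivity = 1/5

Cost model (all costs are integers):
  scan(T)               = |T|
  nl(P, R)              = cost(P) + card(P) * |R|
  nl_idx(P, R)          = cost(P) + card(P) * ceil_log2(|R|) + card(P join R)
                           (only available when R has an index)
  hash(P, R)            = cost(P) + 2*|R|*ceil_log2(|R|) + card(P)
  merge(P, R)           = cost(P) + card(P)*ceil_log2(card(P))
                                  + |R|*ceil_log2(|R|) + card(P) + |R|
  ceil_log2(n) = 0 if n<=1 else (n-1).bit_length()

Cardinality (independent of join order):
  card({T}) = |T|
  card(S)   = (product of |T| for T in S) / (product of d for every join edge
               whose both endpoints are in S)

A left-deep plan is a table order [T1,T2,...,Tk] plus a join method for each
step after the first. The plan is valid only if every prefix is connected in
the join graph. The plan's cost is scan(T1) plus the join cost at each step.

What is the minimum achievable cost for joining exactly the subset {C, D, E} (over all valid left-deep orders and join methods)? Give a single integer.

2780

Selinger DP over subsets of {C,D,E}:
  {D}: scan cost=40, card=40
  {E}: scan cost=20, card=20
  {C}: scan cost=300, card=300
  {DE}: card=160; try (E,hash)→280, (D,nl_idx)→300, (D,merge)→420, (E,merge)→440, (D,hash)→520, (D,nl)→820 …(+1); best=280 via (E,hash)
  {CD}: card=1500; try (D,hash)→1080, (C,merge)→3320, (D,merge)→3580, (D,nl_idx)→3600, (C,hash)→5480, (C,nl)→12040 …(+1); best=1080 via (D,hash)
  {CDE}: card=6000; try (E,hash)→2780, (C,merge)→4720, (C,hash)→5840, (E,merge)→19200, (E,nl)→31080, (C,nl)→48280; best=2780 via (E,hash)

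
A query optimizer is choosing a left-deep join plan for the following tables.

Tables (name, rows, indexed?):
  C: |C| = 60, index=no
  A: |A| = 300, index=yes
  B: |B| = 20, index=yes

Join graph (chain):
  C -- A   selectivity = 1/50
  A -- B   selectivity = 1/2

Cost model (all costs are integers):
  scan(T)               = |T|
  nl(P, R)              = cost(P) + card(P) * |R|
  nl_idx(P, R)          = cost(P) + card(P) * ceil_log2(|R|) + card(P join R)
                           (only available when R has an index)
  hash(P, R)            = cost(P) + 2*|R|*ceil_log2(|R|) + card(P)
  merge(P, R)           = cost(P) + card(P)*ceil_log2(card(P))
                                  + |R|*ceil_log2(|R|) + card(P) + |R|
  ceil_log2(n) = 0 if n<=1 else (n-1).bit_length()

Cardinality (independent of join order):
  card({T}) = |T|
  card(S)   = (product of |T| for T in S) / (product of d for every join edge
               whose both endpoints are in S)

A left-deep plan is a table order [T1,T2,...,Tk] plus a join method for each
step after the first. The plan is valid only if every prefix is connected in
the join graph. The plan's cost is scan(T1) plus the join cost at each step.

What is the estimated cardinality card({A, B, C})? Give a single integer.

Tables in S: A(300), B(20), C(60)
Edges inside S: C-A(d=50), A-B(d=2)
numerator = 300 * 20 * 60 = 360000
denominator = 50 * 2 = 100
card(S) = 360000 / 100 = 3600

3600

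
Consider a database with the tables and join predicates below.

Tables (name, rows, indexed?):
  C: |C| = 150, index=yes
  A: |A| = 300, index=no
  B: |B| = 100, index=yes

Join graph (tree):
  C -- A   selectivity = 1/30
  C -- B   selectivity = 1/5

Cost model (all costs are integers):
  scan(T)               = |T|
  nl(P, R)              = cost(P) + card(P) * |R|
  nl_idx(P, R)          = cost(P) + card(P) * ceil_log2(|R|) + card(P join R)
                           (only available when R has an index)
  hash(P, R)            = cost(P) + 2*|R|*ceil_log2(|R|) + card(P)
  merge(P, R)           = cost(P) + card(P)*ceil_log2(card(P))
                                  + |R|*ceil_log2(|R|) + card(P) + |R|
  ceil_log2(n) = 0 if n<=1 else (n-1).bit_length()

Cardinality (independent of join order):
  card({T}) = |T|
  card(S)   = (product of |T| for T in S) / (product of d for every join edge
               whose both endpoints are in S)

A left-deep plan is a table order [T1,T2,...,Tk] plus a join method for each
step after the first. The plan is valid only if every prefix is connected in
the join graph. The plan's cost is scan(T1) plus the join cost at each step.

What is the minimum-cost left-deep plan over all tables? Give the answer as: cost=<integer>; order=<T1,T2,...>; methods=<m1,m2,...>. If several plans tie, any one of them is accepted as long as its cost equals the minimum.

Selinger DP (subsets sized 1..n):
  {C}: scan cost=150, card=150
  {A}: scan cost=300, card=300
  {B}: scan cost=100, card=100
  {AC}: card=1500; try (C,hash)→3000, (C,nl_idx)→4200, (A,merge)→4500, (C,merge)→4650, (A,hash)→5700, (A,nl)→45150 …(+1); best=3000 via (C,hash)
  {BC}: card=3000; try (B,hash)→1700, (C,merge)→2250, (B,merge)→2300, (C,hash)→2600, (C,nl_idx)→3900, (B,nl_idx)→4200 …(+2); best=1700 via (B,hash)
  {ABC}: card=30000; try (B,hash)→5900, (A,hash)→10100, (B,merge)→21800, (B,nl_idx)→43500, (A,merge)→43700, (B,nl)→153000 …(+1); best=5900 via (B,hash)

cost=5900; order=A,C,B; methods=hash,hash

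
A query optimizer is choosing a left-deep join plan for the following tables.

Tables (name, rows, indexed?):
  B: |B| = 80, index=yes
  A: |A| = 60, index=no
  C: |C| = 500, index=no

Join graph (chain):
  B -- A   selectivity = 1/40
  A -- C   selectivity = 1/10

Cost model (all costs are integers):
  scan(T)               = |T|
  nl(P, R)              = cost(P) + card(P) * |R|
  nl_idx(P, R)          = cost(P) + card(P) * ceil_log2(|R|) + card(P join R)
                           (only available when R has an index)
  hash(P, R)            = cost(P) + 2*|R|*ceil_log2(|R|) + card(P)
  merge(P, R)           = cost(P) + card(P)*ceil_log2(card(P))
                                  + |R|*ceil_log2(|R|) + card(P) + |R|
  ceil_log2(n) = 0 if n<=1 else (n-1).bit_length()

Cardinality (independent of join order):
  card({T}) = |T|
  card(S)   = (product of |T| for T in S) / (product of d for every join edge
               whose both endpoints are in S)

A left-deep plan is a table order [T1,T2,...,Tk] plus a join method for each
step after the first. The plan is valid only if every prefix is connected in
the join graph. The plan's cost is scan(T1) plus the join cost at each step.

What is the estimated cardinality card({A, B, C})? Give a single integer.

6000

Tables in S: A(60), B(80), C(500)
Edges inside S: B-A(d=40), A-C(d=10)
numerator = 60 * 80 * 500 = 2400000
denominator = 40 * 10 = 400
card(S) = 2400000 / 400 = 6000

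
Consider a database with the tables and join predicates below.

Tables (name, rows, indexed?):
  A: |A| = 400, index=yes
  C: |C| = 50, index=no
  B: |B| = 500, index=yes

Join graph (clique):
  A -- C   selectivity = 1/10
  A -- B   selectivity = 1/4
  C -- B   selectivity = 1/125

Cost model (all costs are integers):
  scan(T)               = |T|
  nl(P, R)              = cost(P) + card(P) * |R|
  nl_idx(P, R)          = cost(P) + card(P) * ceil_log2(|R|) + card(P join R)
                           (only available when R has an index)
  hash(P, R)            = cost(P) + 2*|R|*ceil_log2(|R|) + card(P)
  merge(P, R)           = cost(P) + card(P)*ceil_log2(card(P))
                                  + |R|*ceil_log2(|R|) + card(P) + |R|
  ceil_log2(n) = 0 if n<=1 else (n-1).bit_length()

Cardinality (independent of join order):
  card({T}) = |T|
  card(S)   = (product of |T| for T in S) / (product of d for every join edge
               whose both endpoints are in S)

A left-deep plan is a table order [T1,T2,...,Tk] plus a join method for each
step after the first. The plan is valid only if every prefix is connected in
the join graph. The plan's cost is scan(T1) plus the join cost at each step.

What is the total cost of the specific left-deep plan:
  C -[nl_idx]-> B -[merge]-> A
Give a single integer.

6500

step 1: scan C: cost=50, card=50
step 2: join B via nl_idx
    card(P join B) = 50*500/(125) = 200
    cost = 50 + 50*9 + 200 = 700
step 3: join A via merge
    card(P join A) = 200*400/(10*4) = 2000
    cost = 700 + 200*8 + 400*9 + 200 + 400 = 6500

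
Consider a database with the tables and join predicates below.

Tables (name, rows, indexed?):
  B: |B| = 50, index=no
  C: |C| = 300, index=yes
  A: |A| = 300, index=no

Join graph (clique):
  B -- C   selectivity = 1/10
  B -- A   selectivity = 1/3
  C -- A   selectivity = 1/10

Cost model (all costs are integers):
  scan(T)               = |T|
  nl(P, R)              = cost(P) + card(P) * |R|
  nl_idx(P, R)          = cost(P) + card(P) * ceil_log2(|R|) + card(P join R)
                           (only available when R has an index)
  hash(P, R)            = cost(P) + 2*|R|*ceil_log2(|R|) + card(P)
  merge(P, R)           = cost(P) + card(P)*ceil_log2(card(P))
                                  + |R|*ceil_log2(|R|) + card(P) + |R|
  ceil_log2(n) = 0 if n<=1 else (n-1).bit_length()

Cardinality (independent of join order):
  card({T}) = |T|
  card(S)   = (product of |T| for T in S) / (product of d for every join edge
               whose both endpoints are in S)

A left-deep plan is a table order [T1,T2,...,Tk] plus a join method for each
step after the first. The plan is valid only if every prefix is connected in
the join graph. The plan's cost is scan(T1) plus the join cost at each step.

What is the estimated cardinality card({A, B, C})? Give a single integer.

15000

Tables in S: A(300), B(50), C(300)
Edges inside S: B-C(d=10), B-A(d=3), C-A(d=10)
numerator = 300 * 50 * 300 = 4500000
denominator = 10 * 3 * 10 = 300
card(S) = 4500000 / 300 = 15000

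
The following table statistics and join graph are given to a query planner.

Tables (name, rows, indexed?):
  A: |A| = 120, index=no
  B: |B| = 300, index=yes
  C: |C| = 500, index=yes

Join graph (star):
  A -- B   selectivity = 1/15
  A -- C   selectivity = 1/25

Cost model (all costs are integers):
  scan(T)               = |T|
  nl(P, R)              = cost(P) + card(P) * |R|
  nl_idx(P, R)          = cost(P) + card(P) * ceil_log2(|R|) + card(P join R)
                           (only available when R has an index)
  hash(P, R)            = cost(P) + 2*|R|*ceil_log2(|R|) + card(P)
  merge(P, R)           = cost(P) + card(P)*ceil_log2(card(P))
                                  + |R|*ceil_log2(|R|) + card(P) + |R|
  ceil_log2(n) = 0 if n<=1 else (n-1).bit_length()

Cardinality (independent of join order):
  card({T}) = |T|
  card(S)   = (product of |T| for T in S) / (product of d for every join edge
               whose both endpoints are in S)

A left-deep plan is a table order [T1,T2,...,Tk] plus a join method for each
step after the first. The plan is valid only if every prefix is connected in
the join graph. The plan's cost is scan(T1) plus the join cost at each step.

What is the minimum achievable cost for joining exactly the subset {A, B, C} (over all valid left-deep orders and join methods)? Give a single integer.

10480

Selinger DP over subsets of {A,B,C}:
  {A}: scan cost=120, card=120
  {B}: scan cost=300, card=300
  {C}: scan cost=500, card=500
  {AB}: card=2400; try (A,hash)→2280, (B,nl_idx)→3600, (B,merge)→4080, (A,merge)→4260, (B,hash)→5640, (B,nl)→36120 …(+1); best=2280 via (A,hash)
  {AC}: card=2400; try (A,hash)→2680, (C,nl_idx)→3600, (C,merge)→6080, (A,merge)→6460, (C,hash)→9240, (C,nl)→60120 …(+1); best=2680 via (A,hash)
  {ABC}: card=48000; try (B,hash)→10480, (C,hash)→13680, (B,merge)→36880, (C,merge)→38480, (C,nl_idx)→71880, (B,nl_idx)→72280 …(+2); best=10480 via (B,hash)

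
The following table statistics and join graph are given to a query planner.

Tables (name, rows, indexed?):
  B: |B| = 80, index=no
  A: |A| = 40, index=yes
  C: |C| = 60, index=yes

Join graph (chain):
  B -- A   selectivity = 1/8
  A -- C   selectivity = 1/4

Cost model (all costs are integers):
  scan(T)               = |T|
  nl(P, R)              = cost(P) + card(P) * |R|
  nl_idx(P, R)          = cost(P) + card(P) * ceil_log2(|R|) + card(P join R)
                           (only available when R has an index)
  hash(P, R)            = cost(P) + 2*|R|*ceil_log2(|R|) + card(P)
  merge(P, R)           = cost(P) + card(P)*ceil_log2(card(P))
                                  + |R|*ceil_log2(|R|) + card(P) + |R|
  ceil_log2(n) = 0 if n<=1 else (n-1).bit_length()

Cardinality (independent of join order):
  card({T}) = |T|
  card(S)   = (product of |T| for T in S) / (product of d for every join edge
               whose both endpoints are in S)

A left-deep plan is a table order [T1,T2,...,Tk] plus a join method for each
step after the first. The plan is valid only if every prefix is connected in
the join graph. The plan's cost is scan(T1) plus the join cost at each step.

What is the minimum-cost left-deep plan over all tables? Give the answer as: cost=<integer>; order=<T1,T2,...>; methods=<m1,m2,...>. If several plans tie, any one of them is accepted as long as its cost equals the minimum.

Selinger DP (subsets sized 1..n):
  {B}: scan cost=80, card=80
  {A}: scan cost=40, card=40
  {C}: scan cost=60, card=60
  {AB}: card=400; try (A,hash)→640, (B,merge)→960, (A,nl_idx)→960, (A,merge)→1000, (B,hash)→1200, (B,nl)→3240 …(+1); best=640 via (A,hash)
  {AC}: card=600; try (A,hash)→600, (C,merge)→740, (A,merge)→760, (C,hash)→800, (C,nl_idx)→880, (A,nl_idx)→1020 …(+2); best=600 via (A,hash)
  {ABC}: card=6000; try (C,hash)→1760, (B,hash)→2320, (C,merge)→5060, (B,merge)→7840, (C,nl_idx)→9040, (C,nl)→24640 …(+1); best=1760 via (C,hash)

cost=1760; order=B,A,C; methods=hash,hash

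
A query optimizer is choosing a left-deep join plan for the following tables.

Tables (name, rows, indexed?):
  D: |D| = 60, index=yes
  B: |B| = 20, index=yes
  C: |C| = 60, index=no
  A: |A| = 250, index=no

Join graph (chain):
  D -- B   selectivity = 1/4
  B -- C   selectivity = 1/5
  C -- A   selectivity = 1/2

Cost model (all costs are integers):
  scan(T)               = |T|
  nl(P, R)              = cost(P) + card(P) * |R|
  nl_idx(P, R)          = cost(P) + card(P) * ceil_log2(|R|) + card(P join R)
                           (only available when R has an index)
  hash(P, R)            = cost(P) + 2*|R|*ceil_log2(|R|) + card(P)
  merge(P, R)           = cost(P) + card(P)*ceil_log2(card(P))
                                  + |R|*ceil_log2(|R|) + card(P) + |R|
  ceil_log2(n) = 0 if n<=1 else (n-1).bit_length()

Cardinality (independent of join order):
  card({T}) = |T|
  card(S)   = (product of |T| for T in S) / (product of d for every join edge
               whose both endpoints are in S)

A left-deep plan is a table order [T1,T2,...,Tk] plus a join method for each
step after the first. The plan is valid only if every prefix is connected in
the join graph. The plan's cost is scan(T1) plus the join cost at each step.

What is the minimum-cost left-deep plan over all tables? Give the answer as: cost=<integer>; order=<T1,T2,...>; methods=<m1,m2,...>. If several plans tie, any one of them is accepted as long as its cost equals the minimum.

Selinger DP (subsets sized 1..n):
  {D}: scan cost=60, card=60
  {B}: scan cost=20, card=20
  {C}: scan cost=60, card=60
  {A}: scan cost=250, card=250
  {BD}: card=300; try (B,hash)→320, (D,nl_idx)→440, (D,merge)→560, (B,merge)→600, (B,nl_idx)→660, (D,hash)→760 …(+2); best=320 via (B,hash)
  {BC}: card=240; try (B,hash)→320, (C,merge)→560, (B,merge)→600, (B,nl_idx)→600, (C,hash)→760, (C,nl)→1220 …(+1); best=320 via (B,hash)
  {AC}: card=7500; try (C,hash)→1220, (A,merge)→2730, (C,merge)→2920, (A,hash)→4120, (A,nl)→15060, (C,nl)→15250; best=1220 via (C,hash)
  {BCD}: card=3600; try (D,hash)→1280, (C,hash)→1340, (D,merge)→2900, (C,merge)→3740, (D,nl_idx)→5360, (D,nl)→14720 …(+1); best=1280 via (D,hash)
  {ABC}: card=30000; try (A,hash)→4560, (A,merge)→4730, (B,hash)→8920, (A,nl)→60320, (B,nl_idx)→68720, (B,merge)→106340 …(+1); best=4560 via (A,hash)
  {ABCD}: card=450000; try (A,hash)→8880, (D,hash)→35280, (A,merge)→50330, (D,merge)→484980, (D,nl_idx)→634560, (A,nl)→901280 …(+1); best=8880 via (A,hash)

cost=8880; order=C,B,D,A; methods=hash,hash,hash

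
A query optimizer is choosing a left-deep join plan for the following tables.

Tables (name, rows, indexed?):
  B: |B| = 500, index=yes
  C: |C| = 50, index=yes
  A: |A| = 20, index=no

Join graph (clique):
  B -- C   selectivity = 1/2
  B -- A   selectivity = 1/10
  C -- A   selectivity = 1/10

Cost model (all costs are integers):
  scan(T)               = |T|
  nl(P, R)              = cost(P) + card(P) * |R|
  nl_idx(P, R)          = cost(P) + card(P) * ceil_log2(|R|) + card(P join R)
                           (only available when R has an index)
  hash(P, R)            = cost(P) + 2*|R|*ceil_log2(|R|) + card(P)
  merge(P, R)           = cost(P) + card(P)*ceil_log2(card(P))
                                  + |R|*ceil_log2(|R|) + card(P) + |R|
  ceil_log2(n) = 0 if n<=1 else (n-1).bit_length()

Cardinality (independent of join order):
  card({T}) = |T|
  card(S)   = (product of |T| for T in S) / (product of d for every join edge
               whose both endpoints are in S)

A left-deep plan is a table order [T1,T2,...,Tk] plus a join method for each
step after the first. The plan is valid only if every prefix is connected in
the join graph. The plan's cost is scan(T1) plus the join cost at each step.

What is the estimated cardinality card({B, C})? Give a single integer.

Tables in S: B(500), C(50)
Edges inside S: B-C(d=2)
numerator = 500 * 50 = 25000
denominator = 2 = 2
card(S) = 25000 / 2 = 12500

12500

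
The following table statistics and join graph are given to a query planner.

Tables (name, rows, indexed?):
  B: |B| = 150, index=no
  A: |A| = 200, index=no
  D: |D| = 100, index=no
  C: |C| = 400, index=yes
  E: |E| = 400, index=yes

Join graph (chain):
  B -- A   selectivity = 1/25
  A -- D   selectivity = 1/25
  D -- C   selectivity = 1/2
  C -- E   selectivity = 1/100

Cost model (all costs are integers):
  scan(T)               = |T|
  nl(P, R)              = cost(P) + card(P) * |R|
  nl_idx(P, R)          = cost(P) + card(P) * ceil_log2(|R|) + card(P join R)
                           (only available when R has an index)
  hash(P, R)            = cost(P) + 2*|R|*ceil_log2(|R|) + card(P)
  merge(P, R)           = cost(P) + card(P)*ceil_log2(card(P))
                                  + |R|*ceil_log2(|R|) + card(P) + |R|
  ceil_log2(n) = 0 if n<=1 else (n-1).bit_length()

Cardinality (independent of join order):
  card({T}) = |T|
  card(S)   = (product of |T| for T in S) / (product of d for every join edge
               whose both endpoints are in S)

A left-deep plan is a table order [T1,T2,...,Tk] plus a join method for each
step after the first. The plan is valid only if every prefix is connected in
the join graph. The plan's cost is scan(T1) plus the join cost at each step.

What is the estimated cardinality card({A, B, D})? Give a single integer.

4800

Tables in S: A(200), B(150), D(100)
Edges inside S: B-A(d=25), A-D(d=25)
numerator = 200 * 150 * 100 = 3000000
denominator = 25 * 25 = 625
card(S) = 3000000 / 625 = 4800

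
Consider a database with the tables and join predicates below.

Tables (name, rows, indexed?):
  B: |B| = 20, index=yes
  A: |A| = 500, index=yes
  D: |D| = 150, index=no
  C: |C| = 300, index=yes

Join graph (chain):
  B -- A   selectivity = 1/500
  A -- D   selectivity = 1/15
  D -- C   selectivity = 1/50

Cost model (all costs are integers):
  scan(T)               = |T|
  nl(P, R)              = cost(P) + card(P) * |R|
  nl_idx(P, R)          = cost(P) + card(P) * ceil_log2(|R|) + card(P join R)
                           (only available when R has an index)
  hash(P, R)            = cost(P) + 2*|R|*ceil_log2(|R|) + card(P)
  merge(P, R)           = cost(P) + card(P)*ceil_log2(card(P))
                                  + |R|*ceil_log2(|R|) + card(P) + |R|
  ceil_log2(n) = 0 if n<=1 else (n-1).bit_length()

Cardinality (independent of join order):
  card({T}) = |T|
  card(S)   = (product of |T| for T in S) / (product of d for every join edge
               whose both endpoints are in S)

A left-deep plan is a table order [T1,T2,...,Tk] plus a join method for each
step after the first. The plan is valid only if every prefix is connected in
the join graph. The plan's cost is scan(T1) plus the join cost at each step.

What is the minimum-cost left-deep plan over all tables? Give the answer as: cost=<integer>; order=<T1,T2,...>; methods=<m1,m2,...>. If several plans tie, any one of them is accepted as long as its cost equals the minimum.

cost=4690; order=B,A,D,C; methods=nl_idx,merge,nl_idx

Selinger DP (subsets sized 1..n):
  {B}: scan cost=20, card=20
  {A}: scan cost=500, card=500
  {D}: scan cost=150, card=150
  {C}: scan cost=300, card=300
  {AB}: card=20; try (A,nl_idx)→220, (B,hash)→1200, (B,nl_idx)→3020, (A,merge)→5140, (B,merge)→5620, (A,hash)→9040 …(+2); best=220 via (A,nl_idx)
  {AD}: card=5000; try (D,hash)→3400, (A,merge)→6500, (A,nl_idx)→6500, (D,merge)→6850, (A,hash)→9300, (A,nl)→75150 …(+1); best=3400 via (D,hash)
  {CD}: card=900; try (C,nl_idx)→2400, (D,hash)→3000, (C,merge)→4500, (D,merge)→4650, (C,hash)→5700, (C,nl)→45150 …(+1); best=2400 via (C,nl_idx)
  {ABD}: card=200; try (D,merge)→1690, (D,hash)→2640, (D,nl)→3220, (B,hash)→8600, (B,nl_idx)→28600, (B,merge)→73520 …(+1); best=1690 via (D,merge)
  {ACD}: card=30000; try (A,hash)→12300, (C,hash)→13800, (A,merge)→17300, (A,nl_idx)→40500, (C,merge)→76400, (C,nl_idx)→78400 …(+2); best=12300 via (A,hash)
  {ABCD}: card=1200; try (C,nl_idx)→4690, (C,merge)→6490, (C,hash)→7290, (B,hash)→42500, (C,nl)→61690, (B,nl_idx)→163500 …(+2); best=4690 via (C,nl_idx)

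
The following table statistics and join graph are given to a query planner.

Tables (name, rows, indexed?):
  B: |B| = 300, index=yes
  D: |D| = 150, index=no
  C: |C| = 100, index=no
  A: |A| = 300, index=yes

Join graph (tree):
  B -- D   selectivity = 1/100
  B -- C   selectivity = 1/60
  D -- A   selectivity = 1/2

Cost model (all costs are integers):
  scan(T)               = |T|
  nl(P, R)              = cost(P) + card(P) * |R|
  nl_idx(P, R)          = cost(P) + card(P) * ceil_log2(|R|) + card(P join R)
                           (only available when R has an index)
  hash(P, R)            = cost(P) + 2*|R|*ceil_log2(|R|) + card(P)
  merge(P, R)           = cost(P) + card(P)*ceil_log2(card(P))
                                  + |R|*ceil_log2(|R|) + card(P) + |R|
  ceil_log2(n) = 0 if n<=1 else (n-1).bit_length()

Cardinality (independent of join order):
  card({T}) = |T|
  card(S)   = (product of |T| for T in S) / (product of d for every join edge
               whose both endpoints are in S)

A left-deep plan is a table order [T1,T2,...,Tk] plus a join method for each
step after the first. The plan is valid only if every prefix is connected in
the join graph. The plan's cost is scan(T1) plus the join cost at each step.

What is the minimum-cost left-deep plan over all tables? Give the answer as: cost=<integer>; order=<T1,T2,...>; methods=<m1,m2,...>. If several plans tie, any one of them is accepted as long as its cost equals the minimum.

Selinger DP (subsets sized 1..n):
  {B}: scan cost=300, card=300
  {D}: scan cost=150, card=150
  {C}: scan cost=100, card=100
  {A}: scan cost=300, card=300
  {BD}: card=450; try (B,nl_idx)→1950, (D,hash)→3000, (B,merge)→4500, (D,merge)→4650, (B,hash)→5700, (B,nl)→45150 …(+1); best=1950 via (B,nl_idx)
  {BC}: card=500; try (B,nl_idx)→1500, (C,hash)→2000, (B,merge)→3900, (C,merge)→4100, (B,hash)→5600, (B,nl)→30100 …(+1); best=1500 via (B,nl_idx)
  {AD}: card=22500; try (D,hash)→3000, (A,merge)→4500, (D,merge)→4650, (A,hash)→5700, (A,nl_idx)→24000, (A,nl)→45150 …(+1); best=3000 via (D,hash)
  {BCD}: card=750; try (C,hash)→3800, (D,hash)→4400, (C,merge)→7250, (D,merge)→7850, (C,nl)→46950, (D,nl)→76500; best=3800 via (C,hash)
  {ABD}: card=67500; try (A,hash)→7800, (A,merge)→9450, (B,hash)→30900, (A,nl_idx)→73500, (A,nl)→136950, (B,nl_idx)→273000 …(+2); best=7800 via (A,hash)
  {ABCD}: card=112500; try (A,hash)→9950, (A,merge)→15050, (C,hash)→76700, (A,nl_idx)→123050, (A,nl)→228800, (C,merge)→1223600 …(+1); best=9950 via (A,hash)

cost=9950; order=D,B,C,A; methods=nl_idx,hash,hash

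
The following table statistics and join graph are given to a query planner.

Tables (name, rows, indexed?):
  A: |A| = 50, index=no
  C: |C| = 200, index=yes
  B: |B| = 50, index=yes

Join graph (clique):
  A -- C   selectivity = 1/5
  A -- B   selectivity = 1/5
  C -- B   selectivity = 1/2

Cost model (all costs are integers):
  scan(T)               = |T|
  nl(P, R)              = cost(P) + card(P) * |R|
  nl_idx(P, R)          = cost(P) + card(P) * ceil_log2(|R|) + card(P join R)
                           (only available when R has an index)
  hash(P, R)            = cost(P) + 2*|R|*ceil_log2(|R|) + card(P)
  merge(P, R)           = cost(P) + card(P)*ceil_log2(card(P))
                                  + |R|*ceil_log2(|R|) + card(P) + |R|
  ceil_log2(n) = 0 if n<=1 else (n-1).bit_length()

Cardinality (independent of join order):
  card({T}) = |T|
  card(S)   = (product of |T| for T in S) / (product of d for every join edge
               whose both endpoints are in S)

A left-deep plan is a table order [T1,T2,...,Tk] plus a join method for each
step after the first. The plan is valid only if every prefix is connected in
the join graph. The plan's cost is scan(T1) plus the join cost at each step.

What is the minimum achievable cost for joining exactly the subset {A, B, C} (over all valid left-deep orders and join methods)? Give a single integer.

3600

Selinger DP over subsets of {A,B,C}:
  {A}: scan cost=50, card=50
  {C}: scan cost=200, card=200
  {B}: scan cost=50, card=50
  {AC}: card=2000; try (A,hash)→1000, (C,merge)→2200, (A,merge)→2350, (C,nl_idx)→2450, (C,hash)→3300, (C,nl)→10050 …(+1); best=1000 via (A,hash)
  {AB}: card=500; try (B,hash)→700, (A,hash)→700, (B,merge)→750, (A,merge)→750, (B,nl_idx)→850, (B,nl)→2550 …(+1); best=700 via (B,hash)
  {BC}: card=5000; try (B,hash)→1000, (C,merge)→2200, (B,merge)→2350, (C,hash)→3300, (C,nl_idx)→5450, (B,nl_idx)→6400 …(+2); best=1000 via (B,hash)
  {ABC}: card=10000; try (B,hash)→3600, (C,hash)→4400, (A,hash)→6600, (C,merge)→7500, (C,nl_idx)→14700, (B,nl_idx)→23000 …(+5); best=3600 via (B,hash)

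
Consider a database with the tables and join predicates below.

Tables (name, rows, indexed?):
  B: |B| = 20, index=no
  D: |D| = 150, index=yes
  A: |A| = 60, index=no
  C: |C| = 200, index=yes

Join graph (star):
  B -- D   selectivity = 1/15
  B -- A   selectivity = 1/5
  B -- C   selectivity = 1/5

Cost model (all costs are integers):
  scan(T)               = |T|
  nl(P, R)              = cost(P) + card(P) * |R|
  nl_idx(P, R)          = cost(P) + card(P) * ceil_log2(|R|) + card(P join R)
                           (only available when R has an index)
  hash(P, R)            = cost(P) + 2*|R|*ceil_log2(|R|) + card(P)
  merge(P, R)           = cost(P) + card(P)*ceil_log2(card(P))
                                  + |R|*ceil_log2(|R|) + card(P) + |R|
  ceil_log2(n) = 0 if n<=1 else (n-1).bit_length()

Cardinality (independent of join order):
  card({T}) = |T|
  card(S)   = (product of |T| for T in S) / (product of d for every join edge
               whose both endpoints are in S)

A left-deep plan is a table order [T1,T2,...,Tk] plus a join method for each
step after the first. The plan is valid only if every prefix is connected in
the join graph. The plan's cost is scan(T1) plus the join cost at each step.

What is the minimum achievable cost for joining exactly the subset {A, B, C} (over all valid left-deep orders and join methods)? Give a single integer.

Selinger DP over subsets of {A,B,C}:
  {B}: scan cost=20, card=20
  {A}: scan cost=60, card=60
  {C}: scan cost=200, card=200
  {AB}: card=240; try (B,hash)→320, (A,merge)→560, (B,merge)→600, (A,hash)→760, (A,nl)→1220, (B,nl)→1260; best=320 via (B,hash)
  {BC}: card=800; try (B,hash)→600, (C,nl_idx)→980, (C,merge)→1940, (B,merge)→2120, (C,hash)→3240, (C,nl)→4020 …(+1); best=600 via (B,hash)
  {ABC}: card=9600; try (A,hash)→2120, (C,hash)→3760, (C,merge)→4280, (A,merge)→9820, (C,nl_idx)→11840, (C,nl)→48320 …(+1); best=2120 via (A,hash)

2120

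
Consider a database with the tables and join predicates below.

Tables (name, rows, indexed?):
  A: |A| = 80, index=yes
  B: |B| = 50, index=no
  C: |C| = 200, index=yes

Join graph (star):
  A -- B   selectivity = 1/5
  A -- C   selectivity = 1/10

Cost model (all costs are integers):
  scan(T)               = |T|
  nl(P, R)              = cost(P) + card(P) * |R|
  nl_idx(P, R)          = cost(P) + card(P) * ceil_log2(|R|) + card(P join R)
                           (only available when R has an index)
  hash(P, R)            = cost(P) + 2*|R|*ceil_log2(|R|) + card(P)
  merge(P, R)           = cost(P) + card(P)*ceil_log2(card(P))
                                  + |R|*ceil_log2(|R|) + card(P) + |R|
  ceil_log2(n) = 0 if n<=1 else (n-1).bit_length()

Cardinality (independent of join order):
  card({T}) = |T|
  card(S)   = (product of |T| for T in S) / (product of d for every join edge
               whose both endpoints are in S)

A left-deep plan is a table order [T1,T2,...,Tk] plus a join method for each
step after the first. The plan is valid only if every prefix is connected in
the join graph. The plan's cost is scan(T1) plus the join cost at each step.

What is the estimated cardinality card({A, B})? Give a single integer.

800

Tables in S: A(80), B(50)
Edges inside S: A-B(d=5)
numerator = 80 * 50 = 4000
denominator = 5 = 5
card(S) = 4000 / 5 = 800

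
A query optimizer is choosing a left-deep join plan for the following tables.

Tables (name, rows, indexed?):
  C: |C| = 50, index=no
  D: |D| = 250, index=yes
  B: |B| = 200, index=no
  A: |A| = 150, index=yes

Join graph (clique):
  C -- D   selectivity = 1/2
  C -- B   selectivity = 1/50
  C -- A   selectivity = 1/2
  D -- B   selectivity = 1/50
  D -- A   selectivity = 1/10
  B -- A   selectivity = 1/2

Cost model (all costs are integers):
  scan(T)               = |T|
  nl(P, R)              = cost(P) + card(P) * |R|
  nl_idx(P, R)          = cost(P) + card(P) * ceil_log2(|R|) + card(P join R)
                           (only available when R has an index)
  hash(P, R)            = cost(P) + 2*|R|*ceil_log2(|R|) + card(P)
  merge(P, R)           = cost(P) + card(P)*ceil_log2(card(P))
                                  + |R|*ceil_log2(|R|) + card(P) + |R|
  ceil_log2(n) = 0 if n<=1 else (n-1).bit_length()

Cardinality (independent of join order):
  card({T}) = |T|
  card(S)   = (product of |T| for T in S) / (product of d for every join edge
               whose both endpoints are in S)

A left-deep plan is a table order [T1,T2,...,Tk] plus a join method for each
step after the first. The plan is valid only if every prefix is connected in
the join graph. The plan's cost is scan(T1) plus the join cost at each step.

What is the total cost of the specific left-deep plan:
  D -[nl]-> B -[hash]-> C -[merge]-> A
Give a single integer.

step 1: scan D: cost=250, card=250
step 2: join B via nl
    card(P join B) = 250*200/(50) = 1000
    cost = 250 + 250*200 = 50250
step 3: join C via hash
    card(P join C) = 1000*50/(2*50) = 500
    cost = 50250 + 2*50*6 + 1000 = 51850
step 4: join A via merge
    card(P join A) = 500*150/(2*10*2) = 1875
    cost = 51850 + 500*9 + 150*8 + 500 + 150 = 58200

58200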